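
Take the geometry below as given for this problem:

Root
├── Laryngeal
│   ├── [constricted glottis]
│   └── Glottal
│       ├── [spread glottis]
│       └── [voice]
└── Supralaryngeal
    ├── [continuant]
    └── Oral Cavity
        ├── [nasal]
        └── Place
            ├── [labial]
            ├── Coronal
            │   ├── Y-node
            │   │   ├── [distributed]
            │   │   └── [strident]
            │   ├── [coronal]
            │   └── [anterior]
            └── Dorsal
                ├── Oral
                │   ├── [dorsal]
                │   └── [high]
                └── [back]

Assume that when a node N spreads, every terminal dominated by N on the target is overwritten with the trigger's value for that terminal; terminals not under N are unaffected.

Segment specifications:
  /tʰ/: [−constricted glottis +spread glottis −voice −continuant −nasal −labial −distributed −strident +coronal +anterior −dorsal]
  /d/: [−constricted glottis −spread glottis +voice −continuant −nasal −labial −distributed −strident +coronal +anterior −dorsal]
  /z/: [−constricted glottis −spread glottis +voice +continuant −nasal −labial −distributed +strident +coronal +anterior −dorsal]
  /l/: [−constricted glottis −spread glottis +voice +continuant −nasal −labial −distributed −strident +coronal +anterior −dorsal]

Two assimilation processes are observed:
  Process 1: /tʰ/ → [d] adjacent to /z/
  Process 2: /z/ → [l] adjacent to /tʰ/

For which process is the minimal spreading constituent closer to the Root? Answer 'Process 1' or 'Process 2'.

Process 1: the features that change are [voice], [spread glottis]; the minimal node is Glottal (depth 2).
Process 2 alters [strident]; the lowest dominating node is [strident] (depth 6 from Root).
Depth 2 < depth 6; Process 1 involves the structurally higher constituent Glottal.

Process 1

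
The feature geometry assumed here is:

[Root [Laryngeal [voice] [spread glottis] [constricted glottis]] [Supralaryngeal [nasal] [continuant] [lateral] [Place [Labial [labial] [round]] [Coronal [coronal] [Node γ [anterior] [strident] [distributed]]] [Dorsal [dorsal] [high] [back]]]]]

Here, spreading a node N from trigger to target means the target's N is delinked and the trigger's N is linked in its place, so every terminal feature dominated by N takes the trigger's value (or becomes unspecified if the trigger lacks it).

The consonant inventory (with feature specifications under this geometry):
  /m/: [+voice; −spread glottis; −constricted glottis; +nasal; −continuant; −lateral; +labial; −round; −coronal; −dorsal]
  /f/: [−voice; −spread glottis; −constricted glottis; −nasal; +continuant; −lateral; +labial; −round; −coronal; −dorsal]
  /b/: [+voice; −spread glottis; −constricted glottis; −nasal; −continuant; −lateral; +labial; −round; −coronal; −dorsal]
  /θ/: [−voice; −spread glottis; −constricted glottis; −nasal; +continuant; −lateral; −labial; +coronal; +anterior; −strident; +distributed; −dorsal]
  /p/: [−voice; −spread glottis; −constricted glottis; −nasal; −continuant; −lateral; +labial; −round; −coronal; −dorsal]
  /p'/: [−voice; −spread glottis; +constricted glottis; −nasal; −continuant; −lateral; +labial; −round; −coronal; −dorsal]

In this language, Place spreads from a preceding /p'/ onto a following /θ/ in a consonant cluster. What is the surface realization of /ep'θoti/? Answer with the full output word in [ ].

Terminals under Place in this geometry: [labial], [round], [coronal], [anterior], [strident], [distributed], [dorsal], [high], [back].
After delinking /θ/'s Place and linking /p'/'s, the affected terminals become [+labial], [−round], [−coronal], [−dorsal]; [voice], [spread glottis], [constricted glottis], … (outside Place) are retained from /θ/.
This feature bundle is that of [f], so /ep'θoti/ surfaces as [ep'foti].

[ep'foti]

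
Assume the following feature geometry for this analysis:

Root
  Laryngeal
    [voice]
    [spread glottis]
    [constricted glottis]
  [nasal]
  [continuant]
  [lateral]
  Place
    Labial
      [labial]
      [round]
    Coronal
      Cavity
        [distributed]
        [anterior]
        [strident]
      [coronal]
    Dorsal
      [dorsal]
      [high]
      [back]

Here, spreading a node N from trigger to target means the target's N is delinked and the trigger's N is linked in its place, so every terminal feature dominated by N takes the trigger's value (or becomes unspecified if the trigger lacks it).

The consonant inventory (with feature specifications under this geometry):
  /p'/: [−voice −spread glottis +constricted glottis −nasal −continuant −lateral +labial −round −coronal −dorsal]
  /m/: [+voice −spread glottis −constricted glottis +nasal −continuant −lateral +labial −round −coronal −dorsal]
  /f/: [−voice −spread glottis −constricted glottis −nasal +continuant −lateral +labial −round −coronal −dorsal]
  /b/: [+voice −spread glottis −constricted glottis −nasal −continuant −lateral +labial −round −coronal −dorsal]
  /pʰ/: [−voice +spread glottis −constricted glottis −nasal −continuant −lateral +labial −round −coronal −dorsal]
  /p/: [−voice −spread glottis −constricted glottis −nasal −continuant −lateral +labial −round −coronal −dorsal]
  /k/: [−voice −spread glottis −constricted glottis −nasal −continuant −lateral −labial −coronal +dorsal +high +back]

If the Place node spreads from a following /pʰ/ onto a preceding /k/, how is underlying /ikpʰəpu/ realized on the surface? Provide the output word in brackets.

[ippʰəpu]

Place immediately or transitively dominates [labial], [round], [distributed], [anterior], [strident], [coronal], [dorsal], [high], [back].
The target acquires /pʰ/'s values for everything under Place — [+labial], [−round], [−coronal], [−dorsal] — while keeping its own [voice], [spread glottis], [constricted glottis], ….
The resulting bundle matches /p/ in the inventory; substituting it for /k/ gives [ippʰəpu].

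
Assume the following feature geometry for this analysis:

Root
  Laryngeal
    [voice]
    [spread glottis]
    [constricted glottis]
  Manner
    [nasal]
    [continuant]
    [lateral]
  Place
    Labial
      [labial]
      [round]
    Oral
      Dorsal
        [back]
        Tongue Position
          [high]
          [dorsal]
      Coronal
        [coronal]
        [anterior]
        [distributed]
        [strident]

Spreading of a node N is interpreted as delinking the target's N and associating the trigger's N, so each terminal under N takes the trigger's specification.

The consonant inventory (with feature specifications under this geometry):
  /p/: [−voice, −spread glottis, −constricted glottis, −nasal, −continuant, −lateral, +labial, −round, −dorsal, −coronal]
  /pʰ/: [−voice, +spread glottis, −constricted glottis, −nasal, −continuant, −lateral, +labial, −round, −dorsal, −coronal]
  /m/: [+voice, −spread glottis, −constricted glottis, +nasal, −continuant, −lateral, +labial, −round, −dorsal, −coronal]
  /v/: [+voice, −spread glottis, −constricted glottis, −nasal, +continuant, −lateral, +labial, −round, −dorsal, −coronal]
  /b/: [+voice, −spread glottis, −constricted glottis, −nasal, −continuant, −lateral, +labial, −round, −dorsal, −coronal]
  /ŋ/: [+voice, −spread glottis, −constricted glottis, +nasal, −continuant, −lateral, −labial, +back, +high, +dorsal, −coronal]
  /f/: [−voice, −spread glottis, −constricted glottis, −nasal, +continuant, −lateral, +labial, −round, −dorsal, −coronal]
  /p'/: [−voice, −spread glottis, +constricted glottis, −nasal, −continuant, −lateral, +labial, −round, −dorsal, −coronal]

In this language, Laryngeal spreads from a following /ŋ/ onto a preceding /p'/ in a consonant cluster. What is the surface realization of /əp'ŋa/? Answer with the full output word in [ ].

The Laryngeal node dominates the terminals [voice], [spread glottis], [constricted glottis].
After delinking /p'/'s Laryngeal and linking /ŋ/'s, the affected terminals become [+voice], [−spread glottis], [−constricted glottis]; [nasal], [continuant], [lateral], … (outside Laryngeal) are retained from /p'/.
Among the inventory, only /b/ has exactly this specification, giving the surface form [əbŋa].

[əbŋa]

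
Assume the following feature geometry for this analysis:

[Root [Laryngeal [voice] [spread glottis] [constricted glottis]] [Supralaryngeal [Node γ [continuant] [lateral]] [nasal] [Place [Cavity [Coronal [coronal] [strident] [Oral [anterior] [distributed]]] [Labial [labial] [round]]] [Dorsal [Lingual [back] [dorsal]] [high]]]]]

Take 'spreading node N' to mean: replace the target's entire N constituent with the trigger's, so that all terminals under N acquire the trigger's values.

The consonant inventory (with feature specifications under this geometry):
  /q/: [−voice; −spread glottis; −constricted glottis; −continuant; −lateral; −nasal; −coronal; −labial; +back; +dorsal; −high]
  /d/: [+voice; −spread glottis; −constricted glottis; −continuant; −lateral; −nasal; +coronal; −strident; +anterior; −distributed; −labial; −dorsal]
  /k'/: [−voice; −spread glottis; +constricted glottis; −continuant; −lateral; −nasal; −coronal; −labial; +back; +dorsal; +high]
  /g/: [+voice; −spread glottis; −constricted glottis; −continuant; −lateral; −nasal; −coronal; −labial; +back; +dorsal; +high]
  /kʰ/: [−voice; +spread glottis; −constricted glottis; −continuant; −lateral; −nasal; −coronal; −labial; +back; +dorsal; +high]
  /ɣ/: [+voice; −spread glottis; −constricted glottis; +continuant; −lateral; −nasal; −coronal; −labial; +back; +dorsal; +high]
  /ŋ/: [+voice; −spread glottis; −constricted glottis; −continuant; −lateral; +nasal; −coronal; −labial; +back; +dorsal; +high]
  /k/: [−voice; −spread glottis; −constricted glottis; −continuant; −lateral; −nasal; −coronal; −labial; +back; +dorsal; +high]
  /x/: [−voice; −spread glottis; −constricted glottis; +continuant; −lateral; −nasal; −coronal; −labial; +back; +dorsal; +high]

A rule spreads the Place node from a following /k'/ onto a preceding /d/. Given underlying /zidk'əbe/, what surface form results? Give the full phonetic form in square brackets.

Place immediately or transitively dominates [coronal], [strident], [anterior], [distributed], [labial], [round], [back], [dorsal], [high].
The target acquires /k'/'s values for everything under Place — [−coronal], [−labial], [+back], [+dorsal], [+high] — while keeping its own [voice], [spread glottis], [constricted glottis], ….
The resulting bundle matches /g/ in the inventory; substituting it for /d/ gives [zigk'əbe].

[zigk'əbe]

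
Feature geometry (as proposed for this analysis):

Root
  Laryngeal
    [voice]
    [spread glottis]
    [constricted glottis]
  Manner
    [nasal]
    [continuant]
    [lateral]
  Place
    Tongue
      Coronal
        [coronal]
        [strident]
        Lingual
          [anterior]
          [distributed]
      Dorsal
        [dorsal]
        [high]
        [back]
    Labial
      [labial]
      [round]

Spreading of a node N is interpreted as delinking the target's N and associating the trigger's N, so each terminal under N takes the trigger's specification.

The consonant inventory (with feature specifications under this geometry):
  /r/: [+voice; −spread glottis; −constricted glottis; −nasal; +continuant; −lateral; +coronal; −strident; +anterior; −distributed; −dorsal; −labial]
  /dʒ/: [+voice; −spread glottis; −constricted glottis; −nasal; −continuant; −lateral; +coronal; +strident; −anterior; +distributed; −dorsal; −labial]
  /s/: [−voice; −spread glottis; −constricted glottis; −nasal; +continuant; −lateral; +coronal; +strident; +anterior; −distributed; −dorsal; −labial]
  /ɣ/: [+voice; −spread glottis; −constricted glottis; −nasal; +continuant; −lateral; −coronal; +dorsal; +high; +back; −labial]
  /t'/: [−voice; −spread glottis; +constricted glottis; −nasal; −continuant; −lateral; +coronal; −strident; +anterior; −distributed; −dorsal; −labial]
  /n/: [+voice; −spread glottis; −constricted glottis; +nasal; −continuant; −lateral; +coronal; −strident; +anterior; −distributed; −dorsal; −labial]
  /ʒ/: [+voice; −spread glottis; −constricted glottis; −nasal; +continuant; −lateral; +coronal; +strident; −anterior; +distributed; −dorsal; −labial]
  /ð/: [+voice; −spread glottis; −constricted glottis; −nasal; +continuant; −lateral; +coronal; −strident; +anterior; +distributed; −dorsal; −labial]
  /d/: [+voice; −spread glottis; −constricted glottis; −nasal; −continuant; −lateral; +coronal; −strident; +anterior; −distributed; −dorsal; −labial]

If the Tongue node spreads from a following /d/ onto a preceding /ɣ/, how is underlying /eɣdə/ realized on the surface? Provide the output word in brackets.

The Tongue node dominates the terminals [coronal], [strident], [anterior], [distributed], [dorsal], [high], [back].
The target acquires /d/'s values for everything under Tongue — [+coronal], [−strident], [+anterior], [−distributed], [−dorsal] — while keeping its own [voice], [spread glottis], [constricted glottis], ….
Among the inventory, only /r/ has exactly this specification, giving the surface form [erdə].

[erdə]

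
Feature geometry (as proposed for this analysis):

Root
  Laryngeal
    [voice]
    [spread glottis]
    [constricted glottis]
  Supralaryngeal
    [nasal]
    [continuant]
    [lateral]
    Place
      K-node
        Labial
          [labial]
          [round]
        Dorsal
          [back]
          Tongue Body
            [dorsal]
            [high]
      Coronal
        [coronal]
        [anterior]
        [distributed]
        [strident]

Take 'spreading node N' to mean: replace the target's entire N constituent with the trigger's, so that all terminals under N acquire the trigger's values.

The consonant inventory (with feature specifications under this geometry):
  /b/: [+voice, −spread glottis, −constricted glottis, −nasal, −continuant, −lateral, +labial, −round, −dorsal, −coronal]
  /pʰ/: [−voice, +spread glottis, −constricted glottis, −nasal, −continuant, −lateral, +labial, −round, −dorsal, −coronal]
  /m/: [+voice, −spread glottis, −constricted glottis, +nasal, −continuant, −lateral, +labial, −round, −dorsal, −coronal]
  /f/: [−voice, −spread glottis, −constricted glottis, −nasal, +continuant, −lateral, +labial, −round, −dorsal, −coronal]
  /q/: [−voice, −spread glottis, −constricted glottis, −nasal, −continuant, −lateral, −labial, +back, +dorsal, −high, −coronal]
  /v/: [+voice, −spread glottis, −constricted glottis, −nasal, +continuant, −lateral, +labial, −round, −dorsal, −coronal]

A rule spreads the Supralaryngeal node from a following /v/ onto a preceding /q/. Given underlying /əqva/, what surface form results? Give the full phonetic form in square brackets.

[əfva]

Terminals under Supralaryngeal in this geometry: [nasal], [continuant], [lateral], [labial], [round], [back], [dorsal], [high], [coronal], [anterior], [distributed], [strident].
Spreading Supralaryngeal from /v/ onto /q/ replaces those values with /v/'s: [−nasal], [+continuant], [−lateral], [+labial], [−round], [−dorsal], [−coronal]. Features outside Supralaryngeal ([voice], [spread glottis], [constricted glottis]) stay as in /q/.
Among the inventory, only /f/ has exactly this specification, giving the surface form [əfva].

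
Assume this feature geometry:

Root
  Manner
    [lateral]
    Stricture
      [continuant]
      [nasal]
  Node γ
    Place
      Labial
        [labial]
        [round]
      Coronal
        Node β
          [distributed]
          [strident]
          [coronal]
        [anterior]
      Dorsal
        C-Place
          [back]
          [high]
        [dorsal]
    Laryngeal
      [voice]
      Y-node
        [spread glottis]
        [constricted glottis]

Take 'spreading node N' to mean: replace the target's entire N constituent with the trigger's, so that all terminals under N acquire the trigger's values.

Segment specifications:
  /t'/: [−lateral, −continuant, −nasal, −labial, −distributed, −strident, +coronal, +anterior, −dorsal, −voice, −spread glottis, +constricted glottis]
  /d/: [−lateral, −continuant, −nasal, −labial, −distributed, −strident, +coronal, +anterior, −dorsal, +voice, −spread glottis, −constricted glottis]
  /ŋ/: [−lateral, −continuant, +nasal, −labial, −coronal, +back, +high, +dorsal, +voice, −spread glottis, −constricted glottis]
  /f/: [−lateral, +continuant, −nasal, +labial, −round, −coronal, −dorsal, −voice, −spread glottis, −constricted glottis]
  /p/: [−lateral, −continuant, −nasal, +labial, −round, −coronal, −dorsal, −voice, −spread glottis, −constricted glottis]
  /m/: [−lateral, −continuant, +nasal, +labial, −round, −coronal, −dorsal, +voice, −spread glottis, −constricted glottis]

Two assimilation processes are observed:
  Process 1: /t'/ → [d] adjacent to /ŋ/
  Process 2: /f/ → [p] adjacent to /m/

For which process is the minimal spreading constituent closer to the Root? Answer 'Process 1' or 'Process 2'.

Process 1: the features that change are [voice], [constricted glottis]; the minimal node is Laryngeal (depth 2).
Process 2 alters [continuant]; the lowest dominating node is [continuant] (depth 3 from Root).
Laryngeal is closer to Root than [continuant], so Process 1 spreads the higher node.

Process 1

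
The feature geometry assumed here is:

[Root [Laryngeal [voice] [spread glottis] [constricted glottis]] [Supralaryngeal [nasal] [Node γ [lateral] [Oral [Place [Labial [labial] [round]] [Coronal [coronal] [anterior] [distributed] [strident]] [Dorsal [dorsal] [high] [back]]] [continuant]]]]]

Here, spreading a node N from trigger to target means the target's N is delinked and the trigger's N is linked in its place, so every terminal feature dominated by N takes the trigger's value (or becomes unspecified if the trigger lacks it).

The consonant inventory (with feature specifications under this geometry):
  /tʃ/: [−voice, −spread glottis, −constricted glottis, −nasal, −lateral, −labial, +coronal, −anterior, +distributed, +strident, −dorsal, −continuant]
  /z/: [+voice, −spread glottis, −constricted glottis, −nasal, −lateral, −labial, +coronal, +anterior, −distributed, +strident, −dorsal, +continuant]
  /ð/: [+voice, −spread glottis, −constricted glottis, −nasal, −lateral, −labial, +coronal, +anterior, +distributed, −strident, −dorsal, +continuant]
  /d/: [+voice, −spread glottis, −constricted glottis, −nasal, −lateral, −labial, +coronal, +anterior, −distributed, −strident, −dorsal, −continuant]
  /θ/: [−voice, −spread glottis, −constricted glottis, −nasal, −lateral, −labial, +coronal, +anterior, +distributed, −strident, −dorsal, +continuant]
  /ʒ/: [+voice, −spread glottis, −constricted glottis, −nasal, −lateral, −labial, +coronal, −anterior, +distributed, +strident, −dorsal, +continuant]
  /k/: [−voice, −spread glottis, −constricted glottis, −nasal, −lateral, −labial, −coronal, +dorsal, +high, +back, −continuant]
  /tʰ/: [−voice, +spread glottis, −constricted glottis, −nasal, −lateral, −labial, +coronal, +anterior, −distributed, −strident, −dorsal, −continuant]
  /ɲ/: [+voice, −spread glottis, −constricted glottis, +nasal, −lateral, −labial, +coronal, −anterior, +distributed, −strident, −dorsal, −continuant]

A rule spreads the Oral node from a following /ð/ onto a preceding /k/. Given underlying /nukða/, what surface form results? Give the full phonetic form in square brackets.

[nuθða]

Oral immediately or transitively dominates [labial], [round], [coronal], [anterior], [distributed], [strident], [dorsal], [high], [back], [continuant].
The target acquires /ð/'s values for everything under Oral — [−labial], [+coronal], [+anterior], [+distributed], [−strident], [−dorsal], [+continuant] — while keeping its own [voice], [spread glottis], [constricted glottis], ….
This feature bundle is that of [θ], so /nukða/ surfaces as [nuθða].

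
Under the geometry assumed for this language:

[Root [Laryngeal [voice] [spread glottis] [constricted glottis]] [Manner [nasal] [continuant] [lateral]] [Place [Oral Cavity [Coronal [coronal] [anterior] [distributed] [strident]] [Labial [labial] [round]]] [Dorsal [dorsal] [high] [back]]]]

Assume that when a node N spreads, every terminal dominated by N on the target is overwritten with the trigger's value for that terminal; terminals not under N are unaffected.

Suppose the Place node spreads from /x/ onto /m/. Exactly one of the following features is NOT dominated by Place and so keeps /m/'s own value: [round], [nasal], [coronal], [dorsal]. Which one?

The terminals dominated by Place are [coronal], [anterior], [distributed], [strident], [labial], [round], [dorsal], [high], [back].
Of the listed options, [round], [coronal], [dorsal] are among these and would be overwritten by spreading Place.
[nasal] is not within the Place subtree (it hangs from Manner), so /m/'s [nasal] value survives.

[nasal]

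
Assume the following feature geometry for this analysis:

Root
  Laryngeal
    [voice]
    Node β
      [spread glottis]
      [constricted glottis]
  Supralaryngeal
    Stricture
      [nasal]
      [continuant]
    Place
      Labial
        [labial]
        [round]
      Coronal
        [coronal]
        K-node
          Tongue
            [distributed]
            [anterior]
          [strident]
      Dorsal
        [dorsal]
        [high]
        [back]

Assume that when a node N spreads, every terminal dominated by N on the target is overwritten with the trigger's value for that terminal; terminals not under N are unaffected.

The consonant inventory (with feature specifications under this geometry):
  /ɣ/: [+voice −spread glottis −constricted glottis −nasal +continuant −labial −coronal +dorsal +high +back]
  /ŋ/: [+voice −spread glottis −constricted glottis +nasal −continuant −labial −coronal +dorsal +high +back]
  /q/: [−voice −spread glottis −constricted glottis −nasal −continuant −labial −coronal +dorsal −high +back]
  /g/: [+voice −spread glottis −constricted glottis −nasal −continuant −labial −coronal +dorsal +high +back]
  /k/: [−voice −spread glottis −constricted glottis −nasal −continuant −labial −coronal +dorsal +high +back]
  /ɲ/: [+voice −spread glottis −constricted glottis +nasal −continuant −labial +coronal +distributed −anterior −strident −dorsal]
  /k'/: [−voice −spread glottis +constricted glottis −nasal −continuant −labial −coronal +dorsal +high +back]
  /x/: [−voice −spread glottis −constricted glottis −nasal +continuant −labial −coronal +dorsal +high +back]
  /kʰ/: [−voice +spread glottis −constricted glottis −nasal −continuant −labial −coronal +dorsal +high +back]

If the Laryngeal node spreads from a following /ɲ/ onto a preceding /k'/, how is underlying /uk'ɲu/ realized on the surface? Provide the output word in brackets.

[ugɲu]

The Laryngeal node dominates the terminals [voice], [spread glottis], [constricted glottis].
The target acquires /ɲ/'s values for everything under Laryngeal — [+voice], [−spread glottis], [−constricted glottis] — while keeping its own [nasal], [continuant], [labial], ….
This feature bundle is that of [g], so /uk'ɲu/ surfaces as [ugɲu].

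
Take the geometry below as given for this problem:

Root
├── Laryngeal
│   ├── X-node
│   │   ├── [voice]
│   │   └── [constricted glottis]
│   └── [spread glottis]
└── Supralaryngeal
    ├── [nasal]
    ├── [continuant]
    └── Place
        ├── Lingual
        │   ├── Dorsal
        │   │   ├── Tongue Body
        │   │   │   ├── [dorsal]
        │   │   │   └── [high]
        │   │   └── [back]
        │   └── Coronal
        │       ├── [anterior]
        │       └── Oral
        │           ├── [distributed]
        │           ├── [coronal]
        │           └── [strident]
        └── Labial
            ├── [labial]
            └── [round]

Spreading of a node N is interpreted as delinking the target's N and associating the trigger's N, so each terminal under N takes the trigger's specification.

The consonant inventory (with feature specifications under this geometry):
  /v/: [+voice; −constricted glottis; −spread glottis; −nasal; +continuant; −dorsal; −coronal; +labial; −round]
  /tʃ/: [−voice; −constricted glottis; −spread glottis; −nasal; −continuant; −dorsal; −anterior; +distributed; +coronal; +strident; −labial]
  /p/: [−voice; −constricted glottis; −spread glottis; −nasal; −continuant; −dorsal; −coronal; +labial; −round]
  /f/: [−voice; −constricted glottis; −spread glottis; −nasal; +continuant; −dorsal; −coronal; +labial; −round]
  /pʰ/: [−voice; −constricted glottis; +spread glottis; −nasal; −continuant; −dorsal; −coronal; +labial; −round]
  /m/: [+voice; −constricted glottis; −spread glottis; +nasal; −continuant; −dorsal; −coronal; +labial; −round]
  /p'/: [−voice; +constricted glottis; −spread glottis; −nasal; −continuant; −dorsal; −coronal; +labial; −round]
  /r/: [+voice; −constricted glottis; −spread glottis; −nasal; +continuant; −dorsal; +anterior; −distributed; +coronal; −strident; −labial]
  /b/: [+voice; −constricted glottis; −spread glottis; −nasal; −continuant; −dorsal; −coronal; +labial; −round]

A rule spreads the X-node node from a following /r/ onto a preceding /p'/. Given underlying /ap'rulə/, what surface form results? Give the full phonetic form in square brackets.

X-node immediately or transitively dominates [voice], [constricted glottis].
Spreading X-node from /r/ onto /p'/ replaces those values with /r/'s: [+voice], [−constricted glottis]. Features outside X-node ([spread glottis], [nasal], [continuant], …) stay as in /p'/.
This feature bundle is that of [b], so /ap'rulə/ surfaces as [abrulə].

[abrulə]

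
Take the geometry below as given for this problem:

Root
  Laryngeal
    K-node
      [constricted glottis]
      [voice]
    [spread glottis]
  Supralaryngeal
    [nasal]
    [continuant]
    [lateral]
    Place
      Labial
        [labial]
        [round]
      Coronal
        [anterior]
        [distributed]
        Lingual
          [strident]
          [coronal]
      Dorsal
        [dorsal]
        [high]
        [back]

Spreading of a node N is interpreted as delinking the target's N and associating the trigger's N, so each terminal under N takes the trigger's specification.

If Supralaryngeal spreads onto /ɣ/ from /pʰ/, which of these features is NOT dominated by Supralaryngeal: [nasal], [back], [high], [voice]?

The terminals dominated by Supralaryngeal are [nasal], [continuant], [lateral], [labial], [round], [anterior], [distributed], [strident], [coronal], [dorsal], [high], [back].
Of the listed options, [high], [nasal], [back] are among these and would be overwritten by spreading Supralaryngeal.
But [voice] is a dependent of K-node, outside Supralaryngeal; it is therefore untouched by the spreading.

[voice]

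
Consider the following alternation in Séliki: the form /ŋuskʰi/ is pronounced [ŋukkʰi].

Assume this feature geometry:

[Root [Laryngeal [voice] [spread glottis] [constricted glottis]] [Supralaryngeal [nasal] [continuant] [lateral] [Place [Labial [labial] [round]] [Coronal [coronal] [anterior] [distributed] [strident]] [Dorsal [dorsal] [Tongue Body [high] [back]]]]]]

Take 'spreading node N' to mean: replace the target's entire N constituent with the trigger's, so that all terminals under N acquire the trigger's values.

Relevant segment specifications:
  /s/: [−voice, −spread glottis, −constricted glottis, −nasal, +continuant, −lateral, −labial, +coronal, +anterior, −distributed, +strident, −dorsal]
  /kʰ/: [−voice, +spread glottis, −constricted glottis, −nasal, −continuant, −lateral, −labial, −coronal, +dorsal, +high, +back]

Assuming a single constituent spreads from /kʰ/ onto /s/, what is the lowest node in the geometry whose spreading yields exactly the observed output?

Comparing /s/ with its surface form [k], the features that change are [continuant], [coronal], [anterior], [distributed], [strident], [dorsal], [high], [back].
Tracing each changed feature up the tree, the paths first meet at Supralaryngeal; any lower node misses at least one of them.
If Supralaryngeal spreads, every terminal under it takes /kʰ/'s value, producing [k] as observed.
Had Root spread, [spread glottis] would have taken /kʰ/'s value; it stays as in /s/, confirming the spreading constituent is exactly Supralaryngeal.

Supralaryngeal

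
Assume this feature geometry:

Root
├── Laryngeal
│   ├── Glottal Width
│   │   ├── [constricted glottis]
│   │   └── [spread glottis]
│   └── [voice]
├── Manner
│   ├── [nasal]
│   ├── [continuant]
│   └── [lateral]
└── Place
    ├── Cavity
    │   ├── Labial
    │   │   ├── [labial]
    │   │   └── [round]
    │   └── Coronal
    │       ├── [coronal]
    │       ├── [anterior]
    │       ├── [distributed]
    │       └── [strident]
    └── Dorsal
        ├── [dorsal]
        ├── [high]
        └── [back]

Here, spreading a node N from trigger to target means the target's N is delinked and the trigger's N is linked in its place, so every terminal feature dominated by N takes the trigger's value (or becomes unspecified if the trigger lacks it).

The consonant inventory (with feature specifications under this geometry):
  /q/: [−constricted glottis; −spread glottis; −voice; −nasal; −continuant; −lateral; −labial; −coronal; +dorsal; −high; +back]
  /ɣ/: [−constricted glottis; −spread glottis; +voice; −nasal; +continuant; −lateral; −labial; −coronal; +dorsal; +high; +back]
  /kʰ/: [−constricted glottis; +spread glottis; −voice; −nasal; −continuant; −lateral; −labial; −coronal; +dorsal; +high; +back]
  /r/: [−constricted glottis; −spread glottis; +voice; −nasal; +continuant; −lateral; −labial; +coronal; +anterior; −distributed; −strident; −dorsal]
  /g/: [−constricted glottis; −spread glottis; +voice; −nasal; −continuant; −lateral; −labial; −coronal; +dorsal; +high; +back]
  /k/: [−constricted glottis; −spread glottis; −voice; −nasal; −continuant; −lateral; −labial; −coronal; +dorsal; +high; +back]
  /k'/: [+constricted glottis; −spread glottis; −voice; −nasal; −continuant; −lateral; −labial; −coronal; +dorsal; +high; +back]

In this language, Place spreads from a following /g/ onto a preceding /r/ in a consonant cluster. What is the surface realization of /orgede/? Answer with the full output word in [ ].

[oɣgede]

Terminals under Place in this geometry: [labial], [round], [coronal], [anterior], [distributed], [strident], [dorsal], [high], [back].
After delinking /r/'s Place and linking /g/'s, the affected terminals become [−labial], [−coronal], [+dorsal], [+high], [+back]; [constricted glottis], [spread glottis], [voice], … (outside Place) are retained from /r/.
The resulting bundle matches /ɣ/ in the inventory; substituting it for /r/ gives [oɣgede].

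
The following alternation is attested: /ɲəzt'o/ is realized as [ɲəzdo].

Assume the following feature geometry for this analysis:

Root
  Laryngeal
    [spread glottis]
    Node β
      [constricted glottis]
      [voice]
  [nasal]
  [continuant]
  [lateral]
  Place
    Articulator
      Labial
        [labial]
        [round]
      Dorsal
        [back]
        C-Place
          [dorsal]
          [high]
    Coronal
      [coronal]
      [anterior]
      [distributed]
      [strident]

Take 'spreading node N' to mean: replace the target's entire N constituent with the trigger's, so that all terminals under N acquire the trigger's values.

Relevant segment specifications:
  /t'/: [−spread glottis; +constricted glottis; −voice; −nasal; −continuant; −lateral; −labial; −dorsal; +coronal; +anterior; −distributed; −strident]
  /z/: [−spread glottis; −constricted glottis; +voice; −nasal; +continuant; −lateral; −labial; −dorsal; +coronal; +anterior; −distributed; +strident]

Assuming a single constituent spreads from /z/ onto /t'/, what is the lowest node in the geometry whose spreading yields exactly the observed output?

Node β

/t'/ and [d] differ in [voice], [constricted glottis]; every other specified feature is identical.
Tracing each changed feature up the tree, the paths first meet at Node β; any lower node misses at least one of them.
If Node β spreads, every terminal under it takes /z/'s value, producing [d] as observed.
Features on which the two segments disagree outside Node β, such as [strident], [continuant], are unchanged — nothing dominating them spread, and Node β is the minimal sufficient constituent.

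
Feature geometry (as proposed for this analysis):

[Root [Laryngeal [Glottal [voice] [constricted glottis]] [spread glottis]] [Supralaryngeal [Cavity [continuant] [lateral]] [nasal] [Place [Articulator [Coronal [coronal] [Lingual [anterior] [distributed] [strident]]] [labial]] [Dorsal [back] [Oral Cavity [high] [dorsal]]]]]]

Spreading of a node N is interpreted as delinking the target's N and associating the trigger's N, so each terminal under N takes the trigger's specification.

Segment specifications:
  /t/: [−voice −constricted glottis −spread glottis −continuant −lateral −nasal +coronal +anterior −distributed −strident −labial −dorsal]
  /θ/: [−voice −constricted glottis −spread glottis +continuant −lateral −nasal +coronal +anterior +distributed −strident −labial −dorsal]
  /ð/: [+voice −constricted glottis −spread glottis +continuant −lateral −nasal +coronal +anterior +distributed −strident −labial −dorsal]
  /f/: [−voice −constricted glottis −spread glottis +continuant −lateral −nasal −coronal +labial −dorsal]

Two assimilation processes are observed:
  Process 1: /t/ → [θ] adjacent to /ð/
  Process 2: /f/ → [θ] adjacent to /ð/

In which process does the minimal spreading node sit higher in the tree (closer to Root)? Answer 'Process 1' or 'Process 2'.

Process 1

Process 1: the features that change are [continuant], [distributed]; the minimal node is Supralaryngeal (depth 1).
In Process 2, [labial], [coronal], [anterior], [distributed], [strident] change, so the minimal spreading node is Articulator at depth 3.
Supralaryngeal (depth 1) sits above Articulator (depth 3), making Process 1 the one with the higher spreading node.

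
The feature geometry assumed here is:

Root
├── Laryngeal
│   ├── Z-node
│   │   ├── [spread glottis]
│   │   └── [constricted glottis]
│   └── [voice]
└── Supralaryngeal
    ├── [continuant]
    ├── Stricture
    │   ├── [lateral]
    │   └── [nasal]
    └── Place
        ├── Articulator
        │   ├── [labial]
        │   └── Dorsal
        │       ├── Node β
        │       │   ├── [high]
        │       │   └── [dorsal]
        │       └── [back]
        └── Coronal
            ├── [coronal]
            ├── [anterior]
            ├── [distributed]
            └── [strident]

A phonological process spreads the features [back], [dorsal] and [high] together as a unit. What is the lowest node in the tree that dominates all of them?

Dorsal

[back]: Root > Supralaryngeal > Place > Articulator > Dorsal > [back].
[dorsal]: Root > Supralaryngeal > Place > Articulator > Dorsal > Node β > [dorsal].
[high]: Root > Supralaryngeal > Place > Articulator > Dorsal > Node β > [high].
These paths first converge at Dorsal; no daughter of Dorsal dominates all 3 features, so Dorsal is the minimal constituent.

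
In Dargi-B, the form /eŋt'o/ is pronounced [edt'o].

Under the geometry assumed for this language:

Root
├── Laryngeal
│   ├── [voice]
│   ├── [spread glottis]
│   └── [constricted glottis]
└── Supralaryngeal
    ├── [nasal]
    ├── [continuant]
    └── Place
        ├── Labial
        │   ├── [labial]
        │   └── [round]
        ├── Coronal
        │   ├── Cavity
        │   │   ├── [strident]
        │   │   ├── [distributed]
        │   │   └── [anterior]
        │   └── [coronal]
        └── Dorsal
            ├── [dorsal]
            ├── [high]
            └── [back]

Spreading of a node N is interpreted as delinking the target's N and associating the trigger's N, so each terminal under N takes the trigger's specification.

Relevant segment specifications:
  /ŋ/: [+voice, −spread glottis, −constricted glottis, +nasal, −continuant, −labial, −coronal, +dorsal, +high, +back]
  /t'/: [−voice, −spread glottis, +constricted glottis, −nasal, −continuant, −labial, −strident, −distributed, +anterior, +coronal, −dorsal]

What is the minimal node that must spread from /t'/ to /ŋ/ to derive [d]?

/ŋ/ and [d] differ in [nasal], [coronal], [anterior], [distributed], [strident], [dorsal], [high], [back]; every other specified feature is identical.
In this geometry the lowest node dominating all of them is Supralaryngeal: every daughter of Supralaryngeal dominates only a proper subset, so no lower node suffices.
Spreading Supralaryngeal from /t'/ overwrites each of those terminals with /t'/'s values, yielding exactly [d].
Since [constricted glottis], [voice] are preserved even though /t'/ disagrees there, no node above Supralaryngeal spread.

Supralaryngeal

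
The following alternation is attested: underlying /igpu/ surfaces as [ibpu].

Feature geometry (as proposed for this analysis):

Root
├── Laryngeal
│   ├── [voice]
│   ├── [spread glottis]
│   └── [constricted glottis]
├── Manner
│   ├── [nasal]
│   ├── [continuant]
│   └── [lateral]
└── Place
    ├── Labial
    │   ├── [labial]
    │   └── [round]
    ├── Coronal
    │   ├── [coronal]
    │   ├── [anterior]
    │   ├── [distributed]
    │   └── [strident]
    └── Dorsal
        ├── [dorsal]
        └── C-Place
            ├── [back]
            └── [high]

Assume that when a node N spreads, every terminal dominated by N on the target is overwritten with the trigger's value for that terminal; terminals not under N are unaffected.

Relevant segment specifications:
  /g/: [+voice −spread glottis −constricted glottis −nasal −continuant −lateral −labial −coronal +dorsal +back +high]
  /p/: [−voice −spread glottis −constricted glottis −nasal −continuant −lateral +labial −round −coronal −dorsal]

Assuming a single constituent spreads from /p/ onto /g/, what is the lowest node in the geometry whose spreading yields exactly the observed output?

Place

/g/ and [b] differ in [labial], [round], [dorsal], [high], [back]; every other specified feature is identical.
The smallest constituent containing every changed terminal is Place — each of its daughters lacks at least one of the affected features.
Spreading Place from /p/ overwrites each of those terminals with /p/'s values, yielding exactly [b].
Had Root spread, [voice] would have taken /p/'s value; it stays as in /g/, confirming the spreading constituent is exactly Place.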